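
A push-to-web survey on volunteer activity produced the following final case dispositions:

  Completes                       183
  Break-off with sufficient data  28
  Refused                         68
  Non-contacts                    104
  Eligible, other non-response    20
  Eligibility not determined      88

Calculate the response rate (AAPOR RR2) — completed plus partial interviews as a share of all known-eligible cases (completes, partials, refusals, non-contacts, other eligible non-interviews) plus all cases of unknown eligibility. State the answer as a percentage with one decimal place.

Top → 183 + 28 = 211
Denominator → 183 + 28 + 68 + 104 + 20 + 88 = 491
RR2 = 211 / 491 = 0.4297

43.0%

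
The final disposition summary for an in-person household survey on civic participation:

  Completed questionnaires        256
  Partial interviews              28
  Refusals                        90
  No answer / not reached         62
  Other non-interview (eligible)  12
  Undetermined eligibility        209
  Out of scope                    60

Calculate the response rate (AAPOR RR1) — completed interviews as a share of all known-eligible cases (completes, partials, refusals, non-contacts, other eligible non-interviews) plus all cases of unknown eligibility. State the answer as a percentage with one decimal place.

39.0%

Top: 256
Denom: 256 + 28 + 90 + 62 + 12 + 209 = 657
RR1 = 256 / 657 = 0.3896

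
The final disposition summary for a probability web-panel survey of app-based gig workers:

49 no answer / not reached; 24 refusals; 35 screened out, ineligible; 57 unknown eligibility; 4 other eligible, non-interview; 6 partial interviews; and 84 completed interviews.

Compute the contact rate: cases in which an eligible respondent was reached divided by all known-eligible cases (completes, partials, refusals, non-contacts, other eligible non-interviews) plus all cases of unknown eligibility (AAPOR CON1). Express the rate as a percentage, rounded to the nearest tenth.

52.7%

Top = 84 + 6 + 24 + 4 = 118
Denominator = 84 + 6 + 24 + 49 + 4 + 57 = 224
CON1 = 118 / 224 = 0.5268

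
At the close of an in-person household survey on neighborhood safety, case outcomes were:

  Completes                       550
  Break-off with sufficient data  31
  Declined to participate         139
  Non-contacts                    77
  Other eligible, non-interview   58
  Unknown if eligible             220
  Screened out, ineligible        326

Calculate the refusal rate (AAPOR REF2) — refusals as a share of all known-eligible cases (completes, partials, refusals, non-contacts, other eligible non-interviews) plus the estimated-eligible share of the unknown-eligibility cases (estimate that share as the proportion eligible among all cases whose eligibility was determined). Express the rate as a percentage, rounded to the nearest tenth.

Num = 139
Eligible (known) = 550 + 31 + 139 + 77 + 58 = 855
e = 855 / (855 + 326) = 855 / 1181 = 0.7240
e × U = 0.7240 × 220 = 159.28
Base = 855 + 159.28 = 1014.28
REF2 = 139 / 1014.28 = 0.1370

13.7%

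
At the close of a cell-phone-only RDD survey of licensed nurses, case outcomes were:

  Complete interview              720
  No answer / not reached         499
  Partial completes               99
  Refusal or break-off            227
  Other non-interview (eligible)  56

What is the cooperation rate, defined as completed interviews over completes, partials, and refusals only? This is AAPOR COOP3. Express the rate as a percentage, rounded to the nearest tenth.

68.8%

Top → 720
Base → 720 + 99 + 227 = 1046
COOP3 = 720 / 1046 = 0.6883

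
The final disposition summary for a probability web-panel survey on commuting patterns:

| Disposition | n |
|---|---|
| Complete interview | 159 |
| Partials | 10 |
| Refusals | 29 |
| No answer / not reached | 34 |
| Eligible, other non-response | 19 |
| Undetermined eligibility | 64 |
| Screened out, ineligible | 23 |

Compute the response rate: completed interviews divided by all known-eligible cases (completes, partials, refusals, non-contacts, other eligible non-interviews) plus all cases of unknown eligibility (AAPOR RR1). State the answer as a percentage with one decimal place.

50.5%

Numerator: 159
Denominator: 159 + 10 + 29 + 34 + 19 + 64 = 315
RR1 = 159 / 315 = 0.5048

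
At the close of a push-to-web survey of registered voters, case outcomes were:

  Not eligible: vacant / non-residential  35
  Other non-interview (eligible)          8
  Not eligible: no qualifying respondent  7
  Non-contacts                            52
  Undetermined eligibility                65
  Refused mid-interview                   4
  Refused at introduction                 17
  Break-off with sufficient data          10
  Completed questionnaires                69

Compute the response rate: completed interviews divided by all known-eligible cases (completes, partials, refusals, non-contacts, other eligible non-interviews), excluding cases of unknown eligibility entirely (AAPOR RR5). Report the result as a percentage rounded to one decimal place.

Refusals = 17 + 4 = 21
Out of scope = 7 + 35 = 42
Numerator: 69
Denom: 69 + 10 + 21 + 52 + 8 = 160
RR5 = 69 / 160 = 0.4313

43.1%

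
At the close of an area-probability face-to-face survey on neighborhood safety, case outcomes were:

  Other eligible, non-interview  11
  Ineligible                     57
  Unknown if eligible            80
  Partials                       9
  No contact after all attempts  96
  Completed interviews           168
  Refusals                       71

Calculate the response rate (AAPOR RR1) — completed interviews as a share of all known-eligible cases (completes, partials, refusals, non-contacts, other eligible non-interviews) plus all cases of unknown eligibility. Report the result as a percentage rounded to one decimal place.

38.6%

Num → 168
Denominator → 168 + 9 + 71 + 96 + 11 + 80 = 435
RR1 = 168 / 435 = 0.3862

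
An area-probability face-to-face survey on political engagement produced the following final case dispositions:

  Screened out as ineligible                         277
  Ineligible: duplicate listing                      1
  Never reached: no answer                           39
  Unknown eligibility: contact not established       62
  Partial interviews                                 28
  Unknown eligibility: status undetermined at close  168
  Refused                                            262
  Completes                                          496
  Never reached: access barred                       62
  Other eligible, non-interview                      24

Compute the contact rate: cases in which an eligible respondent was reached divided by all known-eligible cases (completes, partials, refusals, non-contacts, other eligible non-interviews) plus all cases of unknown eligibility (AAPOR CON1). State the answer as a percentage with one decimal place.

71.0%

No answer / not reached = 39 + 62 = 101
Undetermined eligibility = 62 + 168 = 230
Screened out, ineligible = 277 + 1 = 278
Numerator → 496 + 28 + 262 + 24 = 810
Denominator → 496 + 28 + 262 + 101 + 24 + 230 = 1141
CON1 = 810 / 1141 = 0.7099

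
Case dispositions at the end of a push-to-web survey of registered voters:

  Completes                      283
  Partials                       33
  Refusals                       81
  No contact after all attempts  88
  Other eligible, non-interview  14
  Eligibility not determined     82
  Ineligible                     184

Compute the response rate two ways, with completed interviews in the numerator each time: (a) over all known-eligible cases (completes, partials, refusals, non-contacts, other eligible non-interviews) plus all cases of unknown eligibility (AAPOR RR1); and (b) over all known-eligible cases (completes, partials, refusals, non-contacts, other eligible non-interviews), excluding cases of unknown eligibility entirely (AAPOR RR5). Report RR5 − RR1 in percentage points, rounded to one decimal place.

8.0

Top: 283
Denom: 283 + 33 + 81 + 88 + 14 + 82 = 581
RR1 = 283 / 581 = 0.4871
Denom: 283 + 33 + 81 + 88 + 14 = 499
RR5 = 283 / 499 = 0.5671
Difference = 56.71 − 48.71 = 8.00 percentage points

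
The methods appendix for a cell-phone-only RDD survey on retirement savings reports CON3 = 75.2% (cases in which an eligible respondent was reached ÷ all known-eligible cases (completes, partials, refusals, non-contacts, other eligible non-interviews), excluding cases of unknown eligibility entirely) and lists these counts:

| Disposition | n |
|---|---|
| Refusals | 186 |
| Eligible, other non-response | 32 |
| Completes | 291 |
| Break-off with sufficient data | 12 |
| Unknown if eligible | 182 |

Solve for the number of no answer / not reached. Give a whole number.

172

Top = 291 + 12 + 186 + 32 = 521
CON3 = 521 / D = 0.752
D = 521 / 0.752 = 692.8
Remaining denominator categories sum to 521
no answer / not reached = 692.8 − 521 ≈ 172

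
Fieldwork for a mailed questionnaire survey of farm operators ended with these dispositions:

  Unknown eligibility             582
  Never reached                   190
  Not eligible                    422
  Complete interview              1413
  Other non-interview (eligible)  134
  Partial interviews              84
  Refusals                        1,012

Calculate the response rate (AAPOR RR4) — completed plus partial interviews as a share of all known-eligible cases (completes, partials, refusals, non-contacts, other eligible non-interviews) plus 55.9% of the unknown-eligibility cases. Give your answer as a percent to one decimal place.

47.4%

Num: 1413 + 84 = 1497
Eligible (known): 1413 + 84 + 1012 + 190 + 134 = 2833
e × U: 0.5590 × 582 = 325.34
Denom: 2833 + 325.34 = 3158.34
RR4 = 1497 / 3158.34 = 0.4740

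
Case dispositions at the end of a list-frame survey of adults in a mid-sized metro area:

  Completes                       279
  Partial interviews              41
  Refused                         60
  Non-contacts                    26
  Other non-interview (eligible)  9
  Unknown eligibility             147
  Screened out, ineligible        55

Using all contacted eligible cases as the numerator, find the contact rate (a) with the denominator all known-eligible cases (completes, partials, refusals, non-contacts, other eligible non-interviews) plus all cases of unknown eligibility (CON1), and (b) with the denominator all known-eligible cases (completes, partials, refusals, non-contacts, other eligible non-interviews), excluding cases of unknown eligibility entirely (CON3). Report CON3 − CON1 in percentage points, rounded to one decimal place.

Num → 279 + 41 + 60 + 9 = 389
Denom → 279 + 41 + 60 + 26 + 9 + 147 = 562
CON1 = 389 / 562 = 0.6922
Denom → 279 + 41 + 60 + 26 + 9 = 415
CON3 = 389 / 415 = 0.9373
Difference = 93.73 − 69.22 = 24.51 percentage points

24.5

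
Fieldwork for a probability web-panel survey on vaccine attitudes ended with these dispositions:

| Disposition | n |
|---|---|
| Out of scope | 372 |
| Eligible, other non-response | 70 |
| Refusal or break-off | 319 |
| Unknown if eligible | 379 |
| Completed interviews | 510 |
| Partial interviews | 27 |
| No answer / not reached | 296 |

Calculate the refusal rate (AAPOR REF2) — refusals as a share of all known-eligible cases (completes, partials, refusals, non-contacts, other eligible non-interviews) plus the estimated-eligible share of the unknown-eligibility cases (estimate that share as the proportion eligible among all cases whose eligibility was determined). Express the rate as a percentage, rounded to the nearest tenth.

21.1%

Num = 319
Known eligible = 510 + 27 + 319 + 296 + 70 = 1222
e = 1222 / (1222 + 372) = 1222 / 1594 = 0.7666
e × U = 0.7666 × 379 = 290.54
Denominator = 1222 + 290.54 = 1512.54
REF2 = 319 / 1512.54 = 0.2109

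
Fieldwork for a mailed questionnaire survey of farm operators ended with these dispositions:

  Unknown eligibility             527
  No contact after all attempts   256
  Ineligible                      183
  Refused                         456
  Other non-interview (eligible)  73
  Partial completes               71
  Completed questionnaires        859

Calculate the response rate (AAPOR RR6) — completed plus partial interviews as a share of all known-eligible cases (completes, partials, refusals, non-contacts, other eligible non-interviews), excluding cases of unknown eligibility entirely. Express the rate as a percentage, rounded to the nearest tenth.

Numerator → 859 + 71 = 930
Denominator → 859 + 71 + 456 + 256 + 73 = 1715
RR6 = 930 / 1715 = 0.5423

54.2%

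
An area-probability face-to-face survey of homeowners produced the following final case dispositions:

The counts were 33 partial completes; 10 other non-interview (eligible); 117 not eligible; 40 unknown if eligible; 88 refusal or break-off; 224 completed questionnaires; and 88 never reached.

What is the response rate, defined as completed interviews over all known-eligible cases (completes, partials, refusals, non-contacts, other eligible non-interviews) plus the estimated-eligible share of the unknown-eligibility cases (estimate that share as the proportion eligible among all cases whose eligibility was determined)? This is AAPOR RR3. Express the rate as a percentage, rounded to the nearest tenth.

Numerator → 224
Eligible (known) → 224 + 33 + 88 + 88 + 10 = 443
e = 443 / (443 + 117) = 443 / 560 = 0.7911
e × U → 0.7911 × 40 = 31.64
Denom → 443 + 31.64 = 474.64
RR3 = 224 / 474.64 = 0.4719

47.2%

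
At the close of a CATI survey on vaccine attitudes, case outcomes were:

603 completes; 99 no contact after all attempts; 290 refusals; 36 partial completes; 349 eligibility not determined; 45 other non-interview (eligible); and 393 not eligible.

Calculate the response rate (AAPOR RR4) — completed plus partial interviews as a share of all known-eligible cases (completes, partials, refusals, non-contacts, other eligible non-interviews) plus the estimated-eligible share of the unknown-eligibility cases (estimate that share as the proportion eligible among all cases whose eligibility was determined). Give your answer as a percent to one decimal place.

Num = 603 + 36 = 639
Eligible (known) = 603 + 36 + 290 + 99 + 45 = 1073
e = 1073 / (1073 + 393) = 1073 / 1466 = 0.7319
Eligible share of unknowns = 0.7319 × 349 = 255.43
Denominator = 1073 + 255.43 = 1328.43
RR4 = 639 / 1328.43 = 0.4810

48.1%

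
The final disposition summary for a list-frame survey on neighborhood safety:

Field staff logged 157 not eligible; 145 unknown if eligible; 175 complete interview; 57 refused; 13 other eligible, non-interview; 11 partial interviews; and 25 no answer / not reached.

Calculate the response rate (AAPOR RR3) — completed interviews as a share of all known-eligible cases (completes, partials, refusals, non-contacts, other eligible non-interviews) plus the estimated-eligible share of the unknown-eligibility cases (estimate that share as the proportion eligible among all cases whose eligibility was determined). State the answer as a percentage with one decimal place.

46.8%

Num → 175
Determined eligible → 175 + 11 + 57 + 25 + 13 = 281
e = 281 / (281 + 157) = 281 / 438 = 0.6416
Estimated eligible among unknowns → 0.6416 × 145 = 93.03
Denom → 281 + 93.03 = 374.03
RR3 = 175 / 374.03 = 0.4679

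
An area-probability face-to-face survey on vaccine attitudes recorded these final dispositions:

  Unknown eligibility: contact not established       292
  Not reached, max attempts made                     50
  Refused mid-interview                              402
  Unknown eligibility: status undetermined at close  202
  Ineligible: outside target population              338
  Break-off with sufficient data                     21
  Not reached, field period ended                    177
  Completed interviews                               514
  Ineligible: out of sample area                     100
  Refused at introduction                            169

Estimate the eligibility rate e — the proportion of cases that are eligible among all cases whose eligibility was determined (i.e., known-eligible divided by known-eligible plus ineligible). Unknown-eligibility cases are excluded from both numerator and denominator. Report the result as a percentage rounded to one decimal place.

75.3%

Declined to participate = 169 + 402 = 571
No answer / not reached = 177 + 50 = 227
Undetermined eligibility = 292 + 202 = 494
Ineligible = 338 + 100 = 438
Determined eligible → 514 + 21 + 571 + 227 = 1333
e = 1333 / (1333 + 438) = 1333 / 1771 = 0.7527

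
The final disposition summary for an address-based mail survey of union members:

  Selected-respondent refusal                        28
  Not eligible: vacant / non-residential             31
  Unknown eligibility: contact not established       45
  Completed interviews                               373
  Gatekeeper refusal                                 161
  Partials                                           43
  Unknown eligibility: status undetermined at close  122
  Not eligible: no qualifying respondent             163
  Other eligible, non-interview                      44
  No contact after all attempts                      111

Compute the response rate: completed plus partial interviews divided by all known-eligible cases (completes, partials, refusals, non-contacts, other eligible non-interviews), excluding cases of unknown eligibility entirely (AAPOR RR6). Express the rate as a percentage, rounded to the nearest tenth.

54.7%

Refused = 161 + 28 = 189
Undetermined eligibility = 45 + 122 = 167
Screened out, ineligible = 163 + 31 = 194
Top → 373 + 43 = 416
Base → 373 + 43 + 189 + 111 + 44 = 760
RR6 = 416 / 760 = 0.5474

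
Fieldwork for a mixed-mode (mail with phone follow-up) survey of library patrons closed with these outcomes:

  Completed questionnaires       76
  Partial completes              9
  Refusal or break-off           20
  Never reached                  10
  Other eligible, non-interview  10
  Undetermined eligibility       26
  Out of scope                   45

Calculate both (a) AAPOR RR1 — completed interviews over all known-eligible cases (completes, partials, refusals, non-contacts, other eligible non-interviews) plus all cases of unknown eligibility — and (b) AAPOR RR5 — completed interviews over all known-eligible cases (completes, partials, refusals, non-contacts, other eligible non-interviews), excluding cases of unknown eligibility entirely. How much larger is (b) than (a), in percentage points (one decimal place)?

10.5

Top = 76
Denominator = 76 + 9 + 20 + 10 + 10 + 26 = 151
RR1 = 76 / 151 = 0.5033
Denominator = 76 + 9 + 20 + 10 + 10 = 125
RR5 = 76 / 125 = 0.6080
Difference = 60.80 − 50.33 = 10.47 percentage points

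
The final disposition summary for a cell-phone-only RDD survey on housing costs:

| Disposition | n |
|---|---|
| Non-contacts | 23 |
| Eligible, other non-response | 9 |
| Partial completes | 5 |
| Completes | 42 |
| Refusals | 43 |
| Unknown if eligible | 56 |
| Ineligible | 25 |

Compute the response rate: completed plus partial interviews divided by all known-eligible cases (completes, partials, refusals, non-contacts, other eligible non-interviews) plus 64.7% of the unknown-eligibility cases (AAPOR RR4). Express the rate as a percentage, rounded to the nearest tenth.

29.7%

Num → 42 + 5 = 47
Known eligible → 42 + 5 + 43 + 23 + 9 = 122
Eligible share of unknowns → 0.6470 × 56 = 36.23
Base → 122 + 36.23 = 158.23
RR4 = 47 / 158.23 = 0.2970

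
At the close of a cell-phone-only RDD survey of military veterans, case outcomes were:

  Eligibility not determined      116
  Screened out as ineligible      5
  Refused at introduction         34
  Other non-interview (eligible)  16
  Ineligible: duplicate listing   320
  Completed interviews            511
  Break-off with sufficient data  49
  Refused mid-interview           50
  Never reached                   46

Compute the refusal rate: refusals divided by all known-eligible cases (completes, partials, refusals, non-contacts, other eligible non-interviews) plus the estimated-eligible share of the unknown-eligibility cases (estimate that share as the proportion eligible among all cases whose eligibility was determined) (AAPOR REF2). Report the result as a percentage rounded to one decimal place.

10.7%

Refusals = 34 + 50 = 84
Screened out, ineligible = 5 + 320 = 325
Numerator: 84
Determined eligible: 511 + 49 + 84 + 46 + 16 = 706
e = 706 / (706 + 325) = 706 / 1031 = 0.6848
e × U: 0.6848 × 116 = 79.44
Denom: 706 + 79.44 = 785.44
REF2 = 84 / 785.44 = 0.1069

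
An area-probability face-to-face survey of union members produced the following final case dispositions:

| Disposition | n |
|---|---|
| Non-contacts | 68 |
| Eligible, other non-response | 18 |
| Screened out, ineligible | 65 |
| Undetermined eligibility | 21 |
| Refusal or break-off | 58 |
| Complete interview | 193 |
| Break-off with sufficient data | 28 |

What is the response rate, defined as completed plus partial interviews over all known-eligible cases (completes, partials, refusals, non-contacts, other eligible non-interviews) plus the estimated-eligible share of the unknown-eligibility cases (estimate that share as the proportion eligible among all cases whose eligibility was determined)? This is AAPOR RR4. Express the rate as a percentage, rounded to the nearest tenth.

57.7%

Num: 193 + 28 = 221
Determined eligible: 193 + 28 + 58 + 68 + 18 = 365
e = 365 / (365 + 65) = 365 / 430 = 0.8488
Estimated eligible among unknowns: 0.8488 × 21 = 17.82
Denominator: 365 + 17.82 = 382.82
RR4 = 221 / 382.82 = 0.5773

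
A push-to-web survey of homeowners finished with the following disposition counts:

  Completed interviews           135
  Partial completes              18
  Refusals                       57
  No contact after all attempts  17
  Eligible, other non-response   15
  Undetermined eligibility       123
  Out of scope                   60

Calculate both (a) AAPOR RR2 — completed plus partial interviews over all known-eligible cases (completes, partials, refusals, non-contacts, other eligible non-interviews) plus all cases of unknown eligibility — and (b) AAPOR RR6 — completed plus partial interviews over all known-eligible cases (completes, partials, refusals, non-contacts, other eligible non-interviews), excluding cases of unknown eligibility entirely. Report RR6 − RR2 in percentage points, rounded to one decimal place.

Top → 135 + 18 = 153
Base → 135 + 18 + 57 + 17 + 15 + 123 = 365
RR2 = 153 / 365 = 0.4192
Base → 135 + 18 + 57 + 17 + 15 = 242
RR6 = 153 / 242 = 0.6322
Difference = 63.22 − 41.92 = 21.30 percentage points

21.3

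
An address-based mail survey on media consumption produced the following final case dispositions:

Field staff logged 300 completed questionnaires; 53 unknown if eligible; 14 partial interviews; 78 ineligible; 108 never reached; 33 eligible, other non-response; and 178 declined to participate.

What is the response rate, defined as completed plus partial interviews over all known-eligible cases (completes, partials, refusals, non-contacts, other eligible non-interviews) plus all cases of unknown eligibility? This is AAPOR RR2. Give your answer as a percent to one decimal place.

Num = 300 + 14 = 314
Base = 300 + 14 + 178 + 108 + 33 + 53 = 686
RR2 = 314 / 686 = 0.4577

45.8%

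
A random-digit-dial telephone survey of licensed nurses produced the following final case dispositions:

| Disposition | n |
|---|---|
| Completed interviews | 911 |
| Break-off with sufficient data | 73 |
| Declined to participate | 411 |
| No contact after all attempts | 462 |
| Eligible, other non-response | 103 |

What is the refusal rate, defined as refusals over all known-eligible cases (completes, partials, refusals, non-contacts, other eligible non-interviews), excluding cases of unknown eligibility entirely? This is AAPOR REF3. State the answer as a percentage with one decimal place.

21.0%

Num = 411
Base = 911 + 73 + 411 + 462 + 103 = 1960
REF3 = 411 / 1960 = 0.2097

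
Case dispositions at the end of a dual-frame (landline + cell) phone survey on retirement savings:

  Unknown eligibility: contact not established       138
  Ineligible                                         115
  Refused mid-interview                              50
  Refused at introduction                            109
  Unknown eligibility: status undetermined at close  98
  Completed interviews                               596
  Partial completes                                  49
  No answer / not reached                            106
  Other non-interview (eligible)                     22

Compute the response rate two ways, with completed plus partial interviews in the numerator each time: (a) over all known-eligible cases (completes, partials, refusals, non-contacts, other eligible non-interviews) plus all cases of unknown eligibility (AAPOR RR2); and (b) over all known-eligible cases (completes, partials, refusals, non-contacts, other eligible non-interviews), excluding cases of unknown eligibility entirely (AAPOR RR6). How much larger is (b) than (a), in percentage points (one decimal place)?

Declined to participate = 109 + 50 = 159
Undetermined eligibility = 138 + 98 = 236
Top: 596 + 49 = 645
Base: 596 + 49 + 159 + 106 + 22 + 236 = 1168
RR2 = 645 / 1168 = 0.5522
Base: 596 + 49 + 159 + 106 + 22 = 932
RR6 = 645 / 932 = 0.6921
Difference = 69.21 − 55.22 = 13.99 percentage points

14.0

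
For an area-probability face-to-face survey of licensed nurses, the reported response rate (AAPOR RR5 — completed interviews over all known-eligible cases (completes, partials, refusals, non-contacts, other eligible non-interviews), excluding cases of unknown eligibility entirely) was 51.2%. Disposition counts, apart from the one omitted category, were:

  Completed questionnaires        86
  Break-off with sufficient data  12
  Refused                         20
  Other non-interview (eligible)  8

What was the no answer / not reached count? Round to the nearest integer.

42

RR5 = 86 / D = 0.512
D = 86 / 0.512 = 168.0
Remaining denominator categories sum to 126
no answer / not reached = 168.0 − 126 ≈ 42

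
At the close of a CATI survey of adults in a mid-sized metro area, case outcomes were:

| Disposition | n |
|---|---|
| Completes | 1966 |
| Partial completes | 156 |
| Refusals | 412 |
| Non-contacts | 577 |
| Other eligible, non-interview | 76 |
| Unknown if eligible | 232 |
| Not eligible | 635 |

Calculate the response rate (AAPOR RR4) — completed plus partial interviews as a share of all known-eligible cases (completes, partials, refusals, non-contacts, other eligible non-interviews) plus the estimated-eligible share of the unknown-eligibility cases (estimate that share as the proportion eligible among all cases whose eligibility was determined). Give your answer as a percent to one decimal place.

Num: 1966 + 156 = 2122
Eligible (known): 1966 + 156 + 412 + 577 + 76 = 3187
e = 3187 / (3187 + 635) = 3187 / 3822 = 0.8339
e × U: 0.8339 × 232 = 193.46
Denominator: 3187 + 193.46 = 3380.46
RR4 = 2122 / 3380.46 = 0.6277

62.8%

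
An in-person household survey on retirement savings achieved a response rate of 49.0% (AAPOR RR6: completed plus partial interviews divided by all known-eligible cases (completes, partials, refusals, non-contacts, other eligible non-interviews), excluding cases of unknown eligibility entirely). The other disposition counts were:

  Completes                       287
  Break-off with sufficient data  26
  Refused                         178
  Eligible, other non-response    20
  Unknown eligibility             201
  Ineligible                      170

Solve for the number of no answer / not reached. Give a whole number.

Numerator → 287 + 26 = 313
RR6 = 313 / D = 0.490
D = 313 / 0.490 = 638.8
Other denominator terms total 511
no answer / not reached = 638.8 − 511 ≈ 128

128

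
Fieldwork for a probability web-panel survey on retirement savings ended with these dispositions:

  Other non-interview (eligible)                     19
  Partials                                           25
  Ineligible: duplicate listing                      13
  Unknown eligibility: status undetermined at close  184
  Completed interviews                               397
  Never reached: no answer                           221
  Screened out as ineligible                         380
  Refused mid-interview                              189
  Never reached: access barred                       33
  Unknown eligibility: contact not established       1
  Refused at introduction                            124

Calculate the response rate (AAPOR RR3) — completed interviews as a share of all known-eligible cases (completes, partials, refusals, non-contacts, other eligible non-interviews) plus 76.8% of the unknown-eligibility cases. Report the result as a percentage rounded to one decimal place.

Refusal or break-off = 124 + 189 = 313
Non-contacts = 221 + 33 = 254
Unknown if eligible = 1 + 184 = 185
Not eligible = 380 + 13 = 393
Num: 397
Known eligible: 397 + 25 + 313 + 254 + 19 = 1008
Eligible share of unknowns: 0.7680 × 185 = 142.08
Base: 1008 + 142.08 = 1150.08
RR3 = 397 / 1150.08 = 0.3452

34.5%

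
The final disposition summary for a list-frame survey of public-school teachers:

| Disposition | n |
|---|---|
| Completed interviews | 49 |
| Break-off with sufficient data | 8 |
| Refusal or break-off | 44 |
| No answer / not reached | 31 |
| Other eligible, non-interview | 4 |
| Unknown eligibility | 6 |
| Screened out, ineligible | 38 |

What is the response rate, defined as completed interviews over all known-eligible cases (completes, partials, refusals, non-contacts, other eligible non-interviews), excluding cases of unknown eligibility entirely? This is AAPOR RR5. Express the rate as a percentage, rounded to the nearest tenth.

Top: 49
Denominator: 49 + 8 + 44 + 31 + 4 = 136
RR5 = 49 / 136 = 0.3603

36.0%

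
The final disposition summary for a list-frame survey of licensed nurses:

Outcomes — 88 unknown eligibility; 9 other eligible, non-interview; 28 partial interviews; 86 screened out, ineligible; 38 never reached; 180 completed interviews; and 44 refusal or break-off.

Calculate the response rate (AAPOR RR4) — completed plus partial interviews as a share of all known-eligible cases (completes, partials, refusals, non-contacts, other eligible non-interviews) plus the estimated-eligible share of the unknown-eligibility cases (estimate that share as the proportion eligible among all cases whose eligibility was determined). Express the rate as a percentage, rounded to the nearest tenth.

56.6%

Numerator: 180 + 28 = 208
Eligible (known): 180 + 28 + 44 + 38 + 9 = 299
e = 299 / (299 + 86) = 299 / 385 = 0.7766
Estimated eligible among unknowns: 0.7766 × 88 = 68.34
Base: 299 + 68.34 = 367.34
RR4 = 208 / 367.34 = 0.5662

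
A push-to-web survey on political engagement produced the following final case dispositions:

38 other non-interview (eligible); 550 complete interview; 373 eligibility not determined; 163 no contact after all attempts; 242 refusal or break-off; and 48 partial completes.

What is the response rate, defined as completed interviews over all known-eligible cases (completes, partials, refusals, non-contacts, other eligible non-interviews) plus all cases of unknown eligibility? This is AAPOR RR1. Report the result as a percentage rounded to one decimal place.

Numerator = 550
Base = 550 + 48 + 242 + 163 + 38 + 373 = 1414
RR1 = 550 / 1414 = 0.3890

38.9%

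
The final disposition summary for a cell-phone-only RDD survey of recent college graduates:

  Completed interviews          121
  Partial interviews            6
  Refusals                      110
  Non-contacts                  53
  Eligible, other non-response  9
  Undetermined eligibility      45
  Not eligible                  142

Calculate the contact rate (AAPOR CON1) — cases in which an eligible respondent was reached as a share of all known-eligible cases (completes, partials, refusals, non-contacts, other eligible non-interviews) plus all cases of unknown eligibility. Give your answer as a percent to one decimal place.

71.5%

Top → 121 + 6 + 110 + 9 = 246
Base → 121 + 6 + 110 + 53 + 9 + 45 = 344
CON1 = 246 / 344 = 0.7151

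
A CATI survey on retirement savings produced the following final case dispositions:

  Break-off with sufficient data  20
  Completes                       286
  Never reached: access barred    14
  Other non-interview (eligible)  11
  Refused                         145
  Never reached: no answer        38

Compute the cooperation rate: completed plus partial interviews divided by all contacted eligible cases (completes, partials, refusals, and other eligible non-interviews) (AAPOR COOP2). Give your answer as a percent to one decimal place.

66.2%

Never reached = 38 + 14 = 52
Num: 286 + 20 = 306
Denom: 286 + 20 + 145 + 11 = 462
COOP2 = 306 / 462 = 0.6623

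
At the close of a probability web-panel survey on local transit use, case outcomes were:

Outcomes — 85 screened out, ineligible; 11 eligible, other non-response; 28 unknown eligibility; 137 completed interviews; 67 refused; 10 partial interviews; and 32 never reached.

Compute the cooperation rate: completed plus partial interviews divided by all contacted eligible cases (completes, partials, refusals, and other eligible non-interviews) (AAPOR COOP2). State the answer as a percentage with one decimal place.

Top: 137 + 10 = 147
Base: 137 + 10 + 67 + 11 = 225
COOP2 = 147 / 225 = 0.6533

65.3%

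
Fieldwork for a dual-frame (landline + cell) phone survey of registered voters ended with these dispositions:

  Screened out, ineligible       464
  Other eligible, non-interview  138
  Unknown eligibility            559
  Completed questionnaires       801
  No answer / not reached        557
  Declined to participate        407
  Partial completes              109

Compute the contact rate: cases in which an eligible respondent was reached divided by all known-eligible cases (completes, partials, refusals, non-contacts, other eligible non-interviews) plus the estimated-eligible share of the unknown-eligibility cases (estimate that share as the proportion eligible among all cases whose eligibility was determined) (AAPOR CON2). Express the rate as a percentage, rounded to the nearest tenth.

59.0%

Top: 801 + 109 + 407 + 138 = 1455
Determined eligible: 801 + 109 + 407 + 557 + 138 = 2012
e = 2012 / (2012 + 464) = 2012 / 2476 = 0.8126
e × U: 0.8126 × 559 = 454.24
Denominator: 2012 + 454.24 = 2466.24
CON2 = 1455 / 2466.24 = 0.5900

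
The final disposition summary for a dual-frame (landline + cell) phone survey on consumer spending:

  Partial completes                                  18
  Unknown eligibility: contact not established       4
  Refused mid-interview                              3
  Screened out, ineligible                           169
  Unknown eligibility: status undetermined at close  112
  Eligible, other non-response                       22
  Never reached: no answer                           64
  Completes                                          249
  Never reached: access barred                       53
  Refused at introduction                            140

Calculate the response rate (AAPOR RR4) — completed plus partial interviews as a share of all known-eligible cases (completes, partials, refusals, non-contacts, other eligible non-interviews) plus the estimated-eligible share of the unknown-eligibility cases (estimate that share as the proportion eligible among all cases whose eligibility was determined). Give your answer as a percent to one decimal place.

41.9%

Refused = 140 + 3 = 143
Never reached = 64 + 53 = 117
Unknown if eligible = 4 + 112 = 116
Num: 249 + 18 = 267
Known eligible: 249 + 18 + 143 + 117 + 22 = 549
e = 549 / (549 + 169) = 549 / 718 = 0.7646
Estimated eligible among unknowns: 0.7646 × 116 = 88.69
Denominator: 549 + 88.69 = 637.69
RR4 = 267 / 637.69 = 0.4187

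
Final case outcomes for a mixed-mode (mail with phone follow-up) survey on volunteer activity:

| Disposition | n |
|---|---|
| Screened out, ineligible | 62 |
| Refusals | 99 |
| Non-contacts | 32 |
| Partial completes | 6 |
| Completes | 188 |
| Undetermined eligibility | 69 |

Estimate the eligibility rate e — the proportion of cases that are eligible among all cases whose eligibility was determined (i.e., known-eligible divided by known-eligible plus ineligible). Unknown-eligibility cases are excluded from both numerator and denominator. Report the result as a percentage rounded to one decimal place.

84.0%

Eligible (known) = 188 + 6 + 99 + 32 = 325
e = 325 / (325 + 62) = 325 / 387 = 0.8398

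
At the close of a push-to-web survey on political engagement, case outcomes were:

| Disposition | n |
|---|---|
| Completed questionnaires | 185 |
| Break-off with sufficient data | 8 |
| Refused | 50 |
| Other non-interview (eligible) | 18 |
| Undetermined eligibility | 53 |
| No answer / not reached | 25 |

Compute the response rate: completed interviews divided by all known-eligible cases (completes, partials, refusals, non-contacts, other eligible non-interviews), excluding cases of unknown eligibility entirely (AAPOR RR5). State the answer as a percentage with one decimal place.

64.7%

Numerator → 185
Base → 185 + 8 + 50 + 25 + 18 = 286
RR5 = 185 / 286 = 0.6469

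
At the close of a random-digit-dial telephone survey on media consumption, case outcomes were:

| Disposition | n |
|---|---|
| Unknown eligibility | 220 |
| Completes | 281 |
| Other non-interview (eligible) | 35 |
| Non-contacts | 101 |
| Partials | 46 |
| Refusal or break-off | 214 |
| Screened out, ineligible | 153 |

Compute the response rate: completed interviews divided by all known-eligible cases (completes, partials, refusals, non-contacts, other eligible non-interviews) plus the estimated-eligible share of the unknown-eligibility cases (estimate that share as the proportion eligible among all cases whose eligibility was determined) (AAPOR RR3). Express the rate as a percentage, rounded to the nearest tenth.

32.8%

Top = 281
Determined eligible = 281 + 46 + 214 + 101 + 35 = 677
e = 677 / (677 + 153) = 677 / 830 = 0.8157
e × U = 0.8157 × 220 = 179.45
Base = 677 + 179.45 = 856.45
RR3 = 281 / 856.45 = 0.3281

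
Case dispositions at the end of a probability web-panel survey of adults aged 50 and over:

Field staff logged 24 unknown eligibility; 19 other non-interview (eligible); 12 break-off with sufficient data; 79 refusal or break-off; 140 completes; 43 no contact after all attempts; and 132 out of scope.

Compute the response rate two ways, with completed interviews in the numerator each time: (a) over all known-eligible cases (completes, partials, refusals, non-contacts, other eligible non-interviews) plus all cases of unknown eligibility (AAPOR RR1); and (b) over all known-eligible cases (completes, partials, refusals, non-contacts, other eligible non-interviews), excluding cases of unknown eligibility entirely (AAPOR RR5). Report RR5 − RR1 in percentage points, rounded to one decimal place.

3.6

Num: 140
Denominator: 140 + 12 + 79 + 43 + 19 + 24 = 317
RR1 = 140 / 317 = 0.4416
Denominator: 140 + 12 + 79 + 43 + 19 = 293
RR5 = 140 / 293 = 0.4778
Difference = 47.78 − 44.16 = 3.62 percentage points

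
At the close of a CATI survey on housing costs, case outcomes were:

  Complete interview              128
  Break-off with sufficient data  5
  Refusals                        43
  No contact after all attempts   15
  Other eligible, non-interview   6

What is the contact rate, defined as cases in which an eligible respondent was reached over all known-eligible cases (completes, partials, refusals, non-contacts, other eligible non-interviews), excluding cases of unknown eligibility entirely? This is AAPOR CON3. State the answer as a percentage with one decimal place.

92.4%

Top → 128 + 5 + 43 + 6 = 182
Base → 128 + 5 + 43 + 15 + 6 = 197
CON3 = 182 / 197 = 0.9239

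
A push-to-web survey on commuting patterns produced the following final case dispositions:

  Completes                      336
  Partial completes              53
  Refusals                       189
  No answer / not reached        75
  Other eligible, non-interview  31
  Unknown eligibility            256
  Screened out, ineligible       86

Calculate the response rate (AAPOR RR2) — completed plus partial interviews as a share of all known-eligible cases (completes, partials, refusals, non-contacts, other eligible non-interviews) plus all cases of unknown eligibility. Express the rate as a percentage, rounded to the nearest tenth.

41.4%

Top → 336 + 53 = 389
Denom → 336 + 53 + 189 + 75 + 31 + 256 = 940
RR2 = 389 / 940 = 0.4138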